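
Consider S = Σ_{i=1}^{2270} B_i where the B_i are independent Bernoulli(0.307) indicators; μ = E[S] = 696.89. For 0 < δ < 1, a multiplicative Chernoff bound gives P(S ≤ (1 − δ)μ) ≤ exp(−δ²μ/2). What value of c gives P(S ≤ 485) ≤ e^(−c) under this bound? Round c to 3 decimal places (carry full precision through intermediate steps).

Write 485 = (1 − δ)μ, so δ = 1 − 485/696.89 = 0.3040509…
Then the exponent is δ²μ/2 = (μ − 485)²/(2μ) = 32.212668.

32.213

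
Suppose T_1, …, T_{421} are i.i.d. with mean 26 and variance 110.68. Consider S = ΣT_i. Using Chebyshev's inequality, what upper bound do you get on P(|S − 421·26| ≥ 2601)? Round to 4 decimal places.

Var(S) = n·Var(T_i) = 421·110.68 = 46596.28.
Chebyshev: P(|S − 421·26| ≥ 2601) ≤ Var(S)/2601² = 46596.28/6765201 = 0.0069.

0.0069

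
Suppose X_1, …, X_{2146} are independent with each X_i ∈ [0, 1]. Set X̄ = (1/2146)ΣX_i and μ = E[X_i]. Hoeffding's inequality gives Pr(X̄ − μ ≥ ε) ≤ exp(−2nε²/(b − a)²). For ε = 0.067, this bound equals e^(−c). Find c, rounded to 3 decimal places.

19.267

c = 2nε²/(b − a)² = 2·2146·0.067² / 1² = 19.2668.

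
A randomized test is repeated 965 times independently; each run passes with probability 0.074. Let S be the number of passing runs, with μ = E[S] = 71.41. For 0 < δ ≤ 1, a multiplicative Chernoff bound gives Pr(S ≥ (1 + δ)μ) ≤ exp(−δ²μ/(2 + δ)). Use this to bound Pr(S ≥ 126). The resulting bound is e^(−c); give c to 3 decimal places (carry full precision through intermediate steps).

15.096

Write 126 = (1 + δ)μ, so δ = 126/71.41 − 1 = 0.7644588…
Then the exponent is δ²μ/(2 + δ) = (126 − μ)² / (μ·(2 + δ)) = 15.095832.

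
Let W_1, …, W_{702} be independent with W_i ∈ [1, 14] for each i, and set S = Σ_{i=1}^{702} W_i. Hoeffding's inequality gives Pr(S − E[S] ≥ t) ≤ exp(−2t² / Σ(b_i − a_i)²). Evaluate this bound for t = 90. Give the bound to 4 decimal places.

Σ(b_i − a_i)² = 702·(13)² = 118638.
Exponent = 2·90²/118638 = 0.1365.
Bound = exp(−0.1365) = 0.87236.

0.8724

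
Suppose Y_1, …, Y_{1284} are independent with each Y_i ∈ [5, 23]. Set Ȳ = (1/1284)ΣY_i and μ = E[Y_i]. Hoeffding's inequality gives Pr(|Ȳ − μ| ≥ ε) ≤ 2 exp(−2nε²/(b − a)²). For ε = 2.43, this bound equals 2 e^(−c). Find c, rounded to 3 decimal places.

46.802

c = 2nε²/(b − a)² = 2·1284·2.43² / 18² = 46.8018.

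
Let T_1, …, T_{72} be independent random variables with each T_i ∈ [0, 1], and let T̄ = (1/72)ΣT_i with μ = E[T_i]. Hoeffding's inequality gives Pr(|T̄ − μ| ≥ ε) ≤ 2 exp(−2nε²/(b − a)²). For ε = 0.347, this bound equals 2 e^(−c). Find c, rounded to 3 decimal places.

17.339

c = 2nε²/(b − a)² = 2·72·0.347² / 1² = 17.3389.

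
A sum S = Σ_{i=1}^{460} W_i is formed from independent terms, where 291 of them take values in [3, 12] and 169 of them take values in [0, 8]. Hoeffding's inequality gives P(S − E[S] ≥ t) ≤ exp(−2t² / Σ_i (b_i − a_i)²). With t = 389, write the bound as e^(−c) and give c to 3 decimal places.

8.801

Σ(b_i − a_i)² = 291·9² + 169·8² = 34387.
c = 2t² / 34387 = 2·389² / 34387 = 8.8011.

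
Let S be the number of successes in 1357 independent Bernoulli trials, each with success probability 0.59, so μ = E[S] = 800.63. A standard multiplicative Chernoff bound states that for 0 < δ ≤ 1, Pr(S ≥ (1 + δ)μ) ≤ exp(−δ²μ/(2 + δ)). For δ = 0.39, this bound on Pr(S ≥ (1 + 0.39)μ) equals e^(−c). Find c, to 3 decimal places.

c = δ²μ/(2 + δ) = 0.39²·800.63/(2 + 0.39) = 50.9522.

50.952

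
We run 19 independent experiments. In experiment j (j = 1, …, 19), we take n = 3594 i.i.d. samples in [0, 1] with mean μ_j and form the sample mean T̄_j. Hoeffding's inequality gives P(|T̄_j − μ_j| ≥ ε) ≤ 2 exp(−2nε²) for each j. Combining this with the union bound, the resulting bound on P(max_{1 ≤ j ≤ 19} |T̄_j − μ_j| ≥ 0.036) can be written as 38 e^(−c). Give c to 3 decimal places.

9.316

Union bound over the 19 events: P(max_{1 ≤ j ≤ 19} |T̄_j − μ_j| ≥ 0.036) ≤ 19·2·exp(−2nε²) = 38 exp(−2·3594·0.036²).
So c = 2·3594·0.036² = 9.3156.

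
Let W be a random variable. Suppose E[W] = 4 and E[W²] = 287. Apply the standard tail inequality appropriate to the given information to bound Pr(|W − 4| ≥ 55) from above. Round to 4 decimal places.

The first two moments determine the variance, so Chebyshev's inequality is the sharpest standard bound available.
Var(W) = E[W²] − (E[W])² = 287 − 16 = 271.
Chebyshev's inequality: Pr(|W − μ| ≥ t) ≤ Var(W)/t² = 271/3025 = 0.0896.

0.0896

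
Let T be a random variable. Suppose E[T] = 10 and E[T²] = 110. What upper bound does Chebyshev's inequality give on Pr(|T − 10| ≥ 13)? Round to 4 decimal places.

Var(T) = E[T²] − (E[T])² = 110 − 100 = 10.
Chebyshev's inequality: Pr(|T − μ| ≥ t) ≤ Var(T)/t² = 10/169 = 0.0592.

0.0592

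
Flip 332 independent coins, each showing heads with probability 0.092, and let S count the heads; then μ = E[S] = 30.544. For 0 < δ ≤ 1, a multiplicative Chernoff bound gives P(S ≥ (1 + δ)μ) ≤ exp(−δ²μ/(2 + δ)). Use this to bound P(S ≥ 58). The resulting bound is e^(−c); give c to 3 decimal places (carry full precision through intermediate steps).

8.514

Write 58 = (1 + δ)μ, so δ = 58/30.544 − 1 = 0.8988999…
Then the exponent is δ²μ/(2 + δ) = (58 − μ)² / (μ·(2 + δ)) = 8.513642.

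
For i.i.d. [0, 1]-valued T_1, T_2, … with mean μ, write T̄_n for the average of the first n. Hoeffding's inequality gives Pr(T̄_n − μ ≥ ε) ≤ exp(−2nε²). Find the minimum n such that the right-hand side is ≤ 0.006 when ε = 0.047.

Require exp(−2nε²) ≤ 0.006, i.e. 2nε² ≥ ln(1/0.006) = 5.115996.
So n ≥ 5.115996 / (2·0.047²) = 1157.989.
The smallest integer n is 1158.

1158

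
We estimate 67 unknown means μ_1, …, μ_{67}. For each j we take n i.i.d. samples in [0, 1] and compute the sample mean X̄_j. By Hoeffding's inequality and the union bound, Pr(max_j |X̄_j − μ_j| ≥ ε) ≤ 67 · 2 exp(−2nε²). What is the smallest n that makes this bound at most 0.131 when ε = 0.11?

Need 2·67·exp(−2nε²) ≤ 0.131, i.e. exp(−2nε²) ≤ 0.131/134.
So 2nε² ≥ ln(134/0.131) = 6.930398.
Hence n ≥ 6.930398/(2·0.11²) = 286.380.
The smallest integer n is 287.

287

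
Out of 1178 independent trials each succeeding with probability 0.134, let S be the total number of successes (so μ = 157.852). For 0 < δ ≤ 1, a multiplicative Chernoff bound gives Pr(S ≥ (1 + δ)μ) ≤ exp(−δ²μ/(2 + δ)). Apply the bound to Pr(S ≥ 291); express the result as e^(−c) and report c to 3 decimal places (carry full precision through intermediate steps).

Write 291 = (1 + δ)μ, so δ = 291/157.852 − 1 = 0.843499…
Then the exponent is δ²μ/(2 + δ) = (291 − μ)² / (μ·(2 + δ)) = 39.497184.

39.497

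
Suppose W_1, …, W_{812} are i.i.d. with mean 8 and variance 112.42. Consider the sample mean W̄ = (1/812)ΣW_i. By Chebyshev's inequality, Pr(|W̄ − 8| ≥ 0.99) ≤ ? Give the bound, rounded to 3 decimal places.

Var(W̄) = Var(W_i)/n = 112.42/812 = 0.13845.
Chebyshev: Pr(|W̄ − 8| ≥ 0.99) ≤ Var(W̄)/(0.99)² = 112.42/(812·0.99²) = 0.1413.

0.141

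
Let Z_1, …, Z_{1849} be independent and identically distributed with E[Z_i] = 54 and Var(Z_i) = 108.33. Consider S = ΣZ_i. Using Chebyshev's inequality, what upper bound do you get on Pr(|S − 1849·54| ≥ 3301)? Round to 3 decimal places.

Var(S) = n·Var(Z_i) = 1849·108.33 = 200302.17.
Chebyshev: Pr(|S − 1849·54| ≥ 3301) ≤ Var(S)/3301² = 200302.17/10896601 = 0.0184.

0.018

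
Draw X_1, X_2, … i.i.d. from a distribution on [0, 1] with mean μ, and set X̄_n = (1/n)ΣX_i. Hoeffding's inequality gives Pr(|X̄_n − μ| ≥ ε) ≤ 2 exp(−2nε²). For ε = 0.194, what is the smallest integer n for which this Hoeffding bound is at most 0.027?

58

Require 2·exp(−2nε²) ≤ 0.027, i.e. 2nε² ≥ ln(2/0.027) = 4.305066.
So n ≥ 4.305066 / (2·0.194²) = 57.193.
The smallest integer n is 58.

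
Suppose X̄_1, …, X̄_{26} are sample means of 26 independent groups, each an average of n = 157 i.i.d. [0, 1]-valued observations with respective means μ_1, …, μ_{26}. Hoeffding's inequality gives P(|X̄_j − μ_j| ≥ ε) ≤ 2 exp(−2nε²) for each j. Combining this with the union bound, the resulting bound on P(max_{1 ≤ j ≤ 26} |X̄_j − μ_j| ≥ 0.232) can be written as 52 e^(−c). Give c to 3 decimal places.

Union bound over the 26 events: P(max_{1 ≤ j ≤ 26} |X̄_j − μ_j| ≥ 0.232) ≤ 26·2·exp(−2nε²) = 52 exp(−2·157·0.232²).
So c = 2·157·0.232² = 16.9007.

16.901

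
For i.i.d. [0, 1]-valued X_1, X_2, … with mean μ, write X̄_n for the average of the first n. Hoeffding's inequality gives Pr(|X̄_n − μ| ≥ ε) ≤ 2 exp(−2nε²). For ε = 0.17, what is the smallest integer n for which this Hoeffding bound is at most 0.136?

Require 2·exp(−2nε²) ≤ 0.136, i.e. 2nε² ≥ ln(2/0.136) = 2.688248.
So n ≥ 2.688248 / (2·0.17²) = 46.509.
The smallest integer n is 47.

47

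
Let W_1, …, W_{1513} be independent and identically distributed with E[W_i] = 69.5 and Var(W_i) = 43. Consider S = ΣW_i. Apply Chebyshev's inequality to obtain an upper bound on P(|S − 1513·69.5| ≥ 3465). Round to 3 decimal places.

Var(S) = n·Var(W_i) = 1513·43 = 65059.
Chebyshev: P(|S − 1513·69.5| ≥ 3465) ≤ Var(S)/3465² = 65059/12006225 = 0.0054.

0.005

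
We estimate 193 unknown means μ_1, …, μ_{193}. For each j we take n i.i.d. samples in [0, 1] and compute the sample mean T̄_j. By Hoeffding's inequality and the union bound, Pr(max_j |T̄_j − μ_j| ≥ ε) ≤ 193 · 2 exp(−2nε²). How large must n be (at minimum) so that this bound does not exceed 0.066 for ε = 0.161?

Need 2·193·exp(−2nε²) ≤ 0.066, i.e. exp(−2nε²) ≤ 0.066/386.
So 2nε² ≥ ln(386/0.066) = 8.673938.
Hence n ≥ 8.673938/(2·0.161²) = 167.315.
The smallest integer n is 168.

168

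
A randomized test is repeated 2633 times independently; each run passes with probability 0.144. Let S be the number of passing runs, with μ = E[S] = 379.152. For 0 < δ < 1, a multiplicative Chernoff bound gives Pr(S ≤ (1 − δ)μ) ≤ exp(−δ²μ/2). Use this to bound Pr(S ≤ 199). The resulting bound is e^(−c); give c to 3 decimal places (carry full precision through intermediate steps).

42.799

Write 199 = (1 − δ)μ, so δ = 1 − 199/379.152 = 0.4751445…
Then the exponent is δ²μ/2 = (μ − 199)²/(2μ) = 42.799119.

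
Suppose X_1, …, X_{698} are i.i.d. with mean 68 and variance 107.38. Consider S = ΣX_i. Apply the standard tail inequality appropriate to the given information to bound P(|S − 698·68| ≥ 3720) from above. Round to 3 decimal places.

0.005

With mean and variance of each term known, Chebyshev's inequality bounds the deviation of the sum (or sample mean).
Var(S) = n·Var(X_i) = 698·107.38 = 74951.24.
Chebyshev: P(|S − 698·68| ≥ 3720) ≤ Var(S)/3720² = 74951.24/13838400 = 0.0054.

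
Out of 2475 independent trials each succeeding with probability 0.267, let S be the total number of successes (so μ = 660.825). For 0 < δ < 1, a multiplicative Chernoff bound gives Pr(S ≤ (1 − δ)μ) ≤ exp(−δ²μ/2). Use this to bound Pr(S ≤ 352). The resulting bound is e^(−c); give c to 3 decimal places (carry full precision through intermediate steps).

Write 352 = (1 − δ)μ, so δ = 1 − 352/660.825 = 0.4673325…
Then the exponent is δ²μ/2 = (μ − 352)²/(2μ) = 72.161980.

72.162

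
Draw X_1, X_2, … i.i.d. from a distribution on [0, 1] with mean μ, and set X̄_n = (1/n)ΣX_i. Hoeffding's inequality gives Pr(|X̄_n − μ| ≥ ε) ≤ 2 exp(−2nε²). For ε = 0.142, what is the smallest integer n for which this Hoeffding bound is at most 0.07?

84

Require 2·exp(−2nε²) ≤ 0.07, i.e. 2nε² ≥ ln(2/0.07) = 3.352407.
So n ≥ 3.352407 / (2·0.142²) = 83.129.
The smallest integer n is 84.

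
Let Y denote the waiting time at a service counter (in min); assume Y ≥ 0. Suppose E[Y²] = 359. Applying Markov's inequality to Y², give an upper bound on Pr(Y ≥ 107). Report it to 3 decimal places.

Since Y ≥ 0, the event {Y ≥ 107} is the same as {Y² ≥ 11449}.
Markov's inequality applied to Y² gives Pr(Y² ≥ 11449) ≤ E[Y²]/11449 = 359/11449 = 0.0314.

0.031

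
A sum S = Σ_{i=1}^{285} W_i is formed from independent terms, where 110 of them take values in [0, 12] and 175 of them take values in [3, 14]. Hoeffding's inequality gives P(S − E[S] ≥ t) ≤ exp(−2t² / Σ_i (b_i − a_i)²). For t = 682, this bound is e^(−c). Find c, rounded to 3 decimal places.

25.132

Σ(b_i − a_i)² = 110·12² + 175·11² = 37015.
c = 2t² / 37015 = 2·682² / 37015 = 25.1316.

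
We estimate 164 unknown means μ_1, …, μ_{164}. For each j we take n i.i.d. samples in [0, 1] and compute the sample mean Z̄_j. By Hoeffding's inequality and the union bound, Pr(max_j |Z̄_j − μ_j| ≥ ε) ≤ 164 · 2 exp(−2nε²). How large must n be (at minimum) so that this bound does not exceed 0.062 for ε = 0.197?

111

Need 2·164·exp(−2nε²) ≤ 0.062, i.e. exp(−2nε²) ≤ 0.062/328.
So 2nε² ≥ ln(328/0.062) = 8.573635.
Hence n ≥ 8.573635/(2·0.197²) = 110.459.
The smallest integer n is 111.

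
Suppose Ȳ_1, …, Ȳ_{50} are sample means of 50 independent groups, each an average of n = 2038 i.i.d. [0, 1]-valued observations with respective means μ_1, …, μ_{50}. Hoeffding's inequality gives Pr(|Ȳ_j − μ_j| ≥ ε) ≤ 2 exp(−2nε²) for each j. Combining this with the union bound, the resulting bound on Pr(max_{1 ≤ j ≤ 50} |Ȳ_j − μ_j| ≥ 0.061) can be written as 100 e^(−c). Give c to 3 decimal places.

Union bound over the 50 events: Pr(max_{1 ≤ j ≤ 50} |Ȳ_j − μ_j| ≥ 0.061) ≤ 50·2·exp(−2nε²) = 100 exp(−2·2038·0.061²).
So c = 2·2038·0.061² = 15.1668.

15.167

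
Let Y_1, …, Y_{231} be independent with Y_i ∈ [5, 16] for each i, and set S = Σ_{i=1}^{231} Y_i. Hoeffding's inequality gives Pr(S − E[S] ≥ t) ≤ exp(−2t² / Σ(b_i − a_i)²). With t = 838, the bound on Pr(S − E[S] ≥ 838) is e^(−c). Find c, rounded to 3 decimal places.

50.248

Σ(b_i − a_i)² = 231·(11)² = 27951.
c = 2t²/27951 = 2·838²/27951 = 50.2482.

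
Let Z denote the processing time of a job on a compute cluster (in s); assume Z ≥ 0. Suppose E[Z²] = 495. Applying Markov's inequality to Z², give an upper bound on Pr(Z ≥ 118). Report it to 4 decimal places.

Since Z ≥ 0, the event {Z ≥ 118} is the same as {Z² ≥ 13924}.
Markov's inequality applied to Z² gives Pr(Z² ≥ 13924) ≤ E[Z²]/13924 = 495/13924 = 0.0356.

0.0356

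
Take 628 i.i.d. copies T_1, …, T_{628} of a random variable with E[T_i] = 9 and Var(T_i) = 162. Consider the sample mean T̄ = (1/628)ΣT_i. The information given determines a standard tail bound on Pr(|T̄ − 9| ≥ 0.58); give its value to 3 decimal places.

With mean and variance of each term known, Chebyshev's inequality bounds the deviation of the sum (or sample mean).
Var(T̄) = Var(T_i)/n = 162/628 = 0.25796.
Chebyshev: Pr(|T̄ − 9| ≥ 0.58) ≤ Var(T̄)/(0.58)² = 162/(628·0.58²) = 0.7668.

0.767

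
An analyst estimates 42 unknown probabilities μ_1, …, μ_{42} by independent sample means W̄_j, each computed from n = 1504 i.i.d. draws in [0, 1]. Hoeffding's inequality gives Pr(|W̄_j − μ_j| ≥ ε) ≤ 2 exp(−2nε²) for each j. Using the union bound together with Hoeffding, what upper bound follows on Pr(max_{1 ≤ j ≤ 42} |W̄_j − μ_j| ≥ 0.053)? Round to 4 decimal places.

0.0180

Per-experiment Hoeffding bound: 2·exp(−2·1504·0.053²) = 2·exp(−8.44947) = 0.00042803.
Union bound over 42 events: 42·0.00042803 = 0.01798.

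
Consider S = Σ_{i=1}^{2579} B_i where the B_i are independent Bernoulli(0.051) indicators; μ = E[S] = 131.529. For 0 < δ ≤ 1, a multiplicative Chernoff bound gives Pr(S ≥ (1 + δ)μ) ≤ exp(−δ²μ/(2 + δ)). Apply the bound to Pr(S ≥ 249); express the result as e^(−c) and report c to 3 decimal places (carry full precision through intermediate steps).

Write 249 = (1 + δ)μ, so δ = 249/131.529 − 1 = 0.8931186…
Then the exponent is δ²μ/(2 + δ) = (249 − μ)² / (μ·(2 + δ)) = 36.263822.

36.264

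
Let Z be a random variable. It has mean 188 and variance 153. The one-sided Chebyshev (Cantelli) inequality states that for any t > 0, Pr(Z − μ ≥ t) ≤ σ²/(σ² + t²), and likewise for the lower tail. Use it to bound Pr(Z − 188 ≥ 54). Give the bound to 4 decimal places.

0.0499

Here σ² = 153 and t = 54, so σ² + t² = 3069.
Cantelli's bound: 153/3069 = 0.0499.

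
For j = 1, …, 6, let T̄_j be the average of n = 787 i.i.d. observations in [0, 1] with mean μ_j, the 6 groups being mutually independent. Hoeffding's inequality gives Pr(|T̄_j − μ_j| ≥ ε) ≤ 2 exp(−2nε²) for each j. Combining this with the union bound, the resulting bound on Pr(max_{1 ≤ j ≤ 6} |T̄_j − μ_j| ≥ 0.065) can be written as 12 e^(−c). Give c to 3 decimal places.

Union bound over the 6 events: Pr(max_{1 ≤ j ≤ 6} |T̄_j − μ_j| ≥ 0.065) ≤ 6·2·exp(−2nε²) = 12 exp(−2·787·0.065²).
So c = 2·787·0.065² = 6.6502.

6.650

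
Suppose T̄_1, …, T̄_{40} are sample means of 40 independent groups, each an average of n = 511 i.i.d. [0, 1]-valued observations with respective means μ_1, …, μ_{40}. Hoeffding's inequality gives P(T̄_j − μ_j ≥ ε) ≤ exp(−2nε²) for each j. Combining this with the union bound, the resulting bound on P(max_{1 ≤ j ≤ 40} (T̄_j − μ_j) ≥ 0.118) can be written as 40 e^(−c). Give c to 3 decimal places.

14.230

Union bound over the 40 events: P(max_{1 ≤ j ≤ 40} (T̄_j − μ_j) ≥ 0.118) ≤ 40·exp(−2nε²) = 40 exp(−2·511·0.118²).
So c = 2·511·0.118² = 14.2303.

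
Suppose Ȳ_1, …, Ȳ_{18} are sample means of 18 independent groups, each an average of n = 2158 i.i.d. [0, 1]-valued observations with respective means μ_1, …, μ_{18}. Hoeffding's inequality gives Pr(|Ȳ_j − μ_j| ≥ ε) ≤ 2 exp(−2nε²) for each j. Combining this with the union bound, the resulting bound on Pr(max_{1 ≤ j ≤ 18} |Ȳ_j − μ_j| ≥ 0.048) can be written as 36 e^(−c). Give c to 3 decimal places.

Union bound over the 18 events: Pr(max_{1 ≤ j ≤ 18} |Ȳ_j − μ_j| ≥ 0.048) ≤ 18·2·exp(−2nε²) = 36 exp(−2·2158·0.048²).
So c = 2·2158·0.048² = 9.9441.

9.944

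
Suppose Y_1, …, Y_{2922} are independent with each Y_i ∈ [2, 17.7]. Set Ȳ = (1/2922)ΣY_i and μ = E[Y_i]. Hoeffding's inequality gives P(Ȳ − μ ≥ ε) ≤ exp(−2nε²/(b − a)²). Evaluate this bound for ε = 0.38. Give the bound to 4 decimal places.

0.0326

Exponent: 2nε²/(b − a)² = 2·2922·0.38² / 15.7² = 3.42356.
Bound = exp(−3.42356) = 0.03260.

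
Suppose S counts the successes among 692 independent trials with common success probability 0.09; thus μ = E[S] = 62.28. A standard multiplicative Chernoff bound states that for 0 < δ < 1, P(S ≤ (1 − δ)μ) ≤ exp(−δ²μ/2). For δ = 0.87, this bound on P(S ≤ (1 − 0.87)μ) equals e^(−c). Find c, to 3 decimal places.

c = δ²μ/2 = 0.87²·62.28/2 = 23.5699.

23.570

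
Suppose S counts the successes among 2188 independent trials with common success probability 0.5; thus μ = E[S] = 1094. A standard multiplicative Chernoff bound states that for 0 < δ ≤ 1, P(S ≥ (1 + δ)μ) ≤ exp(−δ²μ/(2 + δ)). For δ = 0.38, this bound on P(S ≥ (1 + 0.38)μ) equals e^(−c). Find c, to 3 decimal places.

c = δ²μ/(2 + δ) = 0.38²·1094/(2 + 0.38) = 66.3755.

66.375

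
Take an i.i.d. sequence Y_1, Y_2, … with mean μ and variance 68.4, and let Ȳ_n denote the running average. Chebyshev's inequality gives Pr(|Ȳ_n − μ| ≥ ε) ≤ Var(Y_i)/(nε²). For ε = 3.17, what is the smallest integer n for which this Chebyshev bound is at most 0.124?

Require 68.4/(n·3.17²) ≤ 0.124, i.e. n ≥ 68.4/(0.124·3.17²) = 54.893.
The smallest integer n is 55.

55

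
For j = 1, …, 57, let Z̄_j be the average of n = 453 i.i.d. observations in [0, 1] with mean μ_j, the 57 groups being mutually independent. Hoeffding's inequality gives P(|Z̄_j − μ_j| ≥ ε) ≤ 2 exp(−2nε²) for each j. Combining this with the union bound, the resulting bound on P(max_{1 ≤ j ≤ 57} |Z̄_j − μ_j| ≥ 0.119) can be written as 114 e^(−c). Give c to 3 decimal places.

12.830

Union bound over the 57 events: P(max_{1 ≤ j ≤ 57} |Z̄_j − μ_j| ≥ 0.119) ≤ 57·2·exp(−2nε²) = 114 exp(−2·453·0.119²).
So c = 2·453·0.119² = 12.8299.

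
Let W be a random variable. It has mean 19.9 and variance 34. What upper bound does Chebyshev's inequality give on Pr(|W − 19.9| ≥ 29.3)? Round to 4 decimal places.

Chebyshev: Pr(|W − μ| ≥ t) ≤ Var(W)/t².
Bound = 34 / 858.49 = 0.0396.

0.0396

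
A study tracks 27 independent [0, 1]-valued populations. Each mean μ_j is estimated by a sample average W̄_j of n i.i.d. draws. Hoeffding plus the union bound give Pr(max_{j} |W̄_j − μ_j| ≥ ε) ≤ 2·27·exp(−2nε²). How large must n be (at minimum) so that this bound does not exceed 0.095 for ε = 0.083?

Need 2·27·exp(−2nε²) ≤ 0.095, i.e. exp(−2nε²) ≤ 0.095/54.
So 2nε² ≥ ln(54/0.095) = 6.342862.
Hence n ≥ 6.342862/(2·0.083²) = 460.362.
The smallest integer n is 461.

461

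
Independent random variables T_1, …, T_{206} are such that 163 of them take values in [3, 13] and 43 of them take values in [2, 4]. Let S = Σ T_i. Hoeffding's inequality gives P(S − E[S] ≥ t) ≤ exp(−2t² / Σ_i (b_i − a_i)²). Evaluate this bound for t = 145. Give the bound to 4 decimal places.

0.0779

Σ(b_i − a_i)² = 163·10² + 43·2² = 16472.
Exponent = 2·145² / 16472 = 2.55282.
Bound = exp(−2.55282) = 0.07786.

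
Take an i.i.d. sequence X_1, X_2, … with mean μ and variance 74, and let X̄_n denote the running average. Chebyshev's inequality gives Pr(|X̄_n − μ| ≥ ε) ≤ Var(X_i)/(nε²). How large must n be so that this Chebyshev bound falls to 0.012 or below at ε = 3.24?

588

Require 74/(n·3.24²) ≤ 0.012, i.e. n ≥ 74/(0.012·3.24²) = 587.436.
The smallest integer n is 588.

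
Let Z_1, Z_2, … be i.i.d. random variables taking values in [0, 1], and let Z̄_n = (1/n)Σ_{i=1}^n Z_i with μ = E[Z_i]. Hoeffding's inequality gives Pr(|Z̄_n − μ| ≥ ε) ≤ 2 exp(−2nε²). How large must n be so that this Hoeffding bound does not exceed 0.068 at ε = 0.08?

Require 2·exp(−2nε²) ≤ 0.068, i.e. 2nε² ≥ ln(2/0.068) = 3.381395.
So n ≥ 3.381395 / (2·0.08²) = 264.171.
The smallest integer n is 265.

265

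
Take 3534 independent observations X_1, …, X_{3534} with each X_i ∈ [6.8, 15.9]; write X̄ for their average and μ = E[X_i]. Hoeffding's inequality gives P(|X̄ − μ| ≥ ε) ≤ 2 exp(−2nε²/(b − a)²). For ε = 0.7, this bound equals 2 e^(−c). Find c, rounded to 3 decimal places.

c = 2nε²/(b − a)² = 2·3534·0.7² / 9.1² = 41.8225.

41.822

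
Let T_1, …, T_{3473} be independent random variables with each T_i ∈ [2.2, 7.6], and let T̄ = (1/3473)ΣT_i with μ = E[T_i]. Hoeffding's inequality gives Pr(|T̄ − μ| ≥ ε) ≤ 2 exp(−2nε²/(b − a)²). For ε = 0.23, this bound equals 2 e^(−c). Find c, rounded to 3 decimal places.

12.601

c = 2nε²/(b − a)² = 2·3473·0.23² / 5.4² = 12.6009.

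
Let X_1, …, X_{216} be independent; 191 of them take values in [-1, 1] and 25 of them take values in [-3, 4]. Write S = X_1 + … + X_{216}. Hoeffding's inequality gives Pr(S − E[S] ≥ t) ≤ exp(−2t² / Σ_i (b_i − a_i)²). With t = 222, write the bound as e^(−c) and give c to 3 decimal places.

49.557

Σ(b_i − a_i)² = 191·2² + 25·7² = 1989.
c = 2t² / 1989 = 2·222² / 1989 = 49.5566.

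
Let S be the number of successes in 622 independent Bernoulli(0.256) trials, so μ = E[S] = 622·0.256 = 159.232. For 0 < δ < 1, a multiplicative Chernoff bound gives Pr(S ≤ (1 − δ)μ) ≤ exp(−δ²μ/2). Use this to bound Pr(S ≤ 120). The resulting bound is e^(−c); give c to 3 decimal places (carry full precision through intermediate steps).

Write 120 = (1 − δ)μ, so δ = 1 − 120/159.232 = 0.2463826…
Then the exponent is δ²μ/2 = (μ − 120)²/(2μ) = 4.833042.

4.833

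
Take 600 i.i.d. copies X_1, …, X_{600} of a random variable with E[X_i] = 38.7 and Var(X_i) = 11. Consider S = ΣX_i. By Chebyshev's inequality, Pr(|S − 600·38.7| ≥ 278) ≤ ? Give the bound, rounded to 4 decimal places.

Var(S) = n·Var(X_i) = 600·11 = 6600.
Chebyshev: Pr(|S − 600·38.7| ≥ 278) ≤ Var(S)/278² = 6600/77284 = 0.0854.

0.0854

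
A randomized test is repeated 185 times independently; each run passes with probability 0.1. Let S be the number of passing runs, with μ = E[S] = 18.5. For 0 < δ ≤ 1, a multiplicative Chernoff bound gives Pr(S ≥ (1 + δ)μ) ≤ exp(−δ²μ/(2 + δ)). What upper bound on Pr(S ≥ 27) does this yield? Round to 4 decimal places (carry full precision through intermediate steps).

0.2044

Write 27 = (1 + δ)μ, so δ = 27/18.5 − 1 = 0.4594595…
Then the exponent is δ²μ/(2 + δ) = (27 − μ)² / (μ·(2 + δ)) = 1.587912.
Bound = exp(−1.587912) = 0.20435.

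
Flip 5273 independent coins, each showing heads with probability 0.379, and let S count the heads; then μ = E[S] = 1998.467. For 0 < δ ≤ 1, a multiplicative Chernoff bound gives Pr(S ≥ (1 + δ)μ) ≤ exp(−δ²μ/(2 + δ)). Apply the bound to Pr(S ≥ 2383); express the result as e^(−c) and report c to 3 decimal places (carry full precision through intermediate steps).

33.748

Write 2383 = (1 + δ)μ, so δ = 2383/1998.467 − 1 = 0.192414…
Then the exponent is δ²μ/(2 + δ) = (2383 − μ)² / (μ·(2 + δ)) = 33.747973.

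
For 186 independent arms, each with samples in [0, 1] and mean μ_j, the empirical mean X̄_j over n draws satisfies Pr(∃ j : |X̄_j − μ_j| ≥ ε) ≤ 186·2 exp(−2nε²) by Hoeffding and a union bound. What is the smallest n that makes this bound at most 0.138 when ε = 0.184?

Need 2·186·exp(−2nε²) ≤ 0.138, i.e. exp(−2nε²) ≤ 0.138/372.
So 2nε² ≥ ln(372/0.138) = 7.899395.
Hence n ≥ 7.899395/(2·0.184²) = 116.662.
The smallest integer n is 117.

117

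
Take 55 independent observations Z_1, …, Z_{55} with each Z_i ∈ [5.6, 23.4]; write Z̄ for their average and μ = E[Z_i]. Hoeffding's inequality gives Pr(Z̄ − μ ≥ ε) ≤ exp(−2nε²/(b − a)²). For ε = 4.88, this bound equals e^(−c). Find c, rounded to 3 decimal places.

c = 2nε²/(b − a)² = 2·55·4.88² / 17.8² = 8.2678.

8.268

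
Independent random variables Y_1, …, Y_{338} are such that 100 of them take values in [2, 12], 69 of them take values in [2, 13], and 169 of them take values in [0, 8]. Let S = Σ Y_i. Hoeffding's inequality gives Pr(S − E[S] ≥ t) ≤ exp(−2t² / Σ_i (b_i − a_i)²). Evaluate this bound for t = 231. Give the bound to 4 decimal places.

0.0258

Σ(b_i − a_i)² = 100·10² + 69·11² + 169·8² = 29165.
Exponent = 2·231² / 29165 = 3.65925.
Bound = exp(−3.65925) = 0.02575.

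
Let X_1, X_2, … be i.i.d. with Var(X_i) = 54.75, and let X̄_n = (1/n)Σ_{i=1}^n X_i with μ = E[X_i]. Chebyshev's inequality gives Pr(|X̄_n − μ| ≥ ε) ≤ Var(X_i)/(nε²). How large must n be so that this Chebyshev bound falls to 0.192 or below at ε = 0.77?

481

Require 54.75/(n·0.77²) ≤ 0.192, i.e. n ≥ 54.75/(0.192·0.77²) = 480.952.
The smallest integer n is 481.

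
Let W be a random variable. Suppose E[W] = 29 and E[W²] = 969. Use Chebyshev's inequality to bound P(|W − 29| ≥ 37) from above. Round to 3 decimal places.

0.093

Var(W) = E[W²] − (E[W])² = 969 − 841 = 128.
Chebyshev's inequality: P(|W − μ| ≥ t) ≤ Var(W)/t² = 128/1369 = 0.0935.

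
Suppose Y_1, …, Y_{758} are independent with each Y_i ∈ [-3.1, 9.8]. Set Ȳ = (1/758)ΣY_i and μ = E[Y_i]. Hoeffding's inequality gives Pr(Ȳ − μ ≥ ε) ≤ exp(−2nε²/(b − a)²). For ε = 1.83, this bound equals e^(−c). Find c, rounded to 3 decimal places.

c = 2nε²/(b − a)² = 2·758·1.83² / 12.9² = 30.5086.

30.509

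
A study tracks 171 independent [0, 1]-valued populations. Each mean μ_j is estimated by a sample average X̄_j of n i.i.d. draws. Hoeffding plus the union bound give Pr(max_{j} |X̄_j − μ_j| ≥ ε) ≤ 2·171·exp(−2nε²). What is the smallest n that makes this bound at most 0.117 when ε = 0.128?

Need 2·171·exp(−2nε²) ≤ 0.117, i.e. exp(−2nε²) ≤ 0.117/342.
So 2nε² ≥ ln(342/0.117) = 7.980392.
Hence n ≥ 7.980392/(2·0.128²) = 243.542.
The smallest integer n is 244.

244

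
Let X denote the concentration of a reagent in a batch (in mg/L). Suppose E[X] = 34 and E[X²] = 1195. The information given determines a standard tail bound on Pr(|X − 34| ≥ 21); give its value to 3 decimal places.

0.088

The first two moments determine the variance, so Chebyshev's inequality is the sharpest standard bound available.
Var(X) = E[X²] − (E[X])² = 1195 − 1156 = 39.
Chebyshev's inequality: Pr(|X − μ| ≥ t) ≤ Var(X)/t² = 39/441 = 0.0884.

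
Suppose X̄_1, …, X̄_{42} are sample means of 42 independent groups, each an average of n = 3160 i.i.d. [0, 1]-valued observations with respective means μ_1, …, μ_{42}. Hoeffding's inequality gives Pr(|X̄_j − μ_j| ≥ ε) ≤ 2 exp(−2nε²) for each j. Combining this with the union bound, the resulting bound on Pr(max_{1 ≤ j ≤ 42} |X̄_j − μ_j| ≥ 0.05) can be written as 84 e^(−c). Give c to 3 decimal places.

Union bound over the 42 events: Pr(max_{1 ≤ j ≤ 42} |X̄_j − μ_j| ≥ 0.05) ≤ 42·2·exp(−2nε²) = 84 exp(−2·3160·0.05²).
So c = 2·3160·0.05² = 15.8000.

15.800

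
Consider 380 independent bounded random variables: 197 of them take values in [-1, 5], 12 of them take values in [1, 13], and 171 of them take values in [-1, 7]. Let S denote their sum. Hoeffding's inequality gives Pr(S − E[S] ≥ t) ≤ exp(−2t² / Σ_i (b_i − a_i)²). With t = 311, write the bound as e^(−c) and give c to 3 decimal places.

Σ(b_i − a_i)² = 197·6² + 12·12² + 171·8² = 19764.
c = 2t² / 19764 = 2·311² / 19764 = 9.7876.

9.788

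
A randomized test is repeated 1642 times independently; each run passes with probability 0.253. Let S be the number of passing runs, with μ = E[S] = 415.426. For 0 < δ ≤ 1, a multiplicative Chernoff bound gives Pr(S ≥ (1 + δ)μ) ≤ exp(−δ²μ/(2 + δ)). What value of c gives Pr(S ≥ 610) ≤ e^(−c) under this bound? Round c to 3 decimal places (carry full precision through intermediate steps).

Write 610 = (1 + δ)μ, so δ = 610/415.426 − 1 = 0.4683722…
Then the exponent is δ²μ/(2 + δ) = (610 − μ)² / (μ·(2 + δ)) = 36.920306.

36.920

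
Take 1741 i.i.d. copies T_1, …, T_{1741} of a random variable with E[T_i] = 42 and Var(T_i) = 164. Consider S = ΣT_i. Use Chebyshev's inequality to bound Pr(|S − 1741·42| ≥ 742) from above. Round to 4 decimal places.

0.5186

Var(S) = n·Var(T_i) = 1741·164 = 285524.
Chebyshev: Pr(|S − 1741·42| ≥ 742) ≤ Var(S)/742² = 285524/550564 = 0.5186.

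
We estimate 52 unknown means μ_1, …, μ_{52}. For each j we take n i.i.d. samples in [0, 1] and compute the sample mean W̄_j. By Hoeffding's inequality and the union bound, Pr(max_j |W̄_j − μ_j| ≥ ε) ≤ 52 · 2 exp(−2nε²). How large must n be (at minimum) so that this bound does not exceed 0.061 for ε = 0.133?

Need 2·52·exp(−2nε²) ≤ 0.061, i.e. exp(−2nε²) ≤ 0.061/104.
So 2nε² ≥ ln(104/0.061) = 7.441272.
Hence n ≥ 7.441272/(2·0.133²) = 210.336.
The smallest integer n is 211.

211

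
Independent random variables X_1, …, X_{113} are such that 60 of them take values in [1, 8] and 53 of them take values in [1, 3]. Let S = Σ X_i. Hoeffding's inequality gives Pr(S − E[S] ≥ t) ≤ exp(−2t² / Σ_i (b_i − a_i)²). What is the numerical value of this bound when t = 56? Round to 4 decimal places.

Σ(b_i − a_i)² = 60·7² + 53·2² = 3152.
Exponent = 2·56² / 3152 = 1.98985.
Bound = exp(−1.98985) = 0.13672.

0.1367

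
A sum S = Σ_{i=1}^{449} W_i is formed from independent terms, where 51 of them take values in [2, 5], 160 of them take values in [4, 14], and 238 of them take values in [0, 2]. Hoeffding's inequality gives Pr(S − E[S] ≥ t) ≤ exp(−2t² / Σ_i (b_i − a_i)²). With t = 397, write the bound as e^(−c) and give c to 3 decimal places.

Σ(b_i − a_i)² = 51·3² + 160·10² + 238·2² = 17411.
c = 2t² / 17411 = 2·397² / 17411 = 18.1045.

18.105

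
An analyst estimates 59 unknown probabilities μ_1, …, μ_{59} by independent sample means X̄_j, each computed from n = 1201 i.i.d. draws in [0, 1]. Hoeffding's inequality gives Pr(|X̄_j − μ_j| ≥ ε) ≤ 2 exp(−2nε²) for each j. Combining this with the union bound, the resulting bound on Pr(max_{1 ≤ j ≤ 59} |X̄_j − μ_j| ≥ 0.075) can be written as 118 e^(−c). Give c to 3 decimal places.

13.511

Union bound over the 59 events: Pr(max_{1 ≤ j ≤ 59} |X̄_j − μ_j| ≥ 0.075) ≤ 59·2·exp(−2nε²) = 118 exp(−2·1201·0.075²).
So c = 2·1201·0.075² = 13.5113.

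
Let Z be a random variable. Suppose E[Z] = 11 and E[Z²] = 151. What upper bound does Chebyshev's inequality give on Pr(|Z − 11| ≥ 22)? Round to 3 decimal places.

Var(Z) = E[Z²] − (E[Z])² = 151 − 121 = 30.
Chebyshev's inequality: Pr(|Z − μ| ≥ t) ≤ Var(Z)/t² = 30/484 = 0.0620.

0.062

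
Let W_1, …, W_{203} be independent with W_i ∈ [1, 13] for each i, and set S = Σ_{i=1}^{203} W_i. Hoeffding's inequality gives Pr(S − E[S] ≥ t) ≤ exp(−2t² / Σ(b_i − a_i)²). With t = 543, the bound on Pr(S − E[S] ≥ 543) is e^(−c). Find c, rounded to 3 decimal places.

20.173

Σ(b_i − a_i)² = 203·(12)² = 29232.
c = 2t²/29232 = 2·543²/29232 = 20.1730.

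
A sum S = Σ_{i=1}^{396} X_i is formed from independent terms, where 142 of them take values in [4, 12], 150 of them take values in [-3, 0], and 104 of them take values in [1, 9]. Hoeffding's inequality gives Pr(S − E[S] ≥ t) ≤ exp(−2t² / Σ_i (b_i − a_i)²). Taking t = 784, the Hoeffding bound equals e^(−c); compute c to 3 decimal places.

Σ(b_i − a_i)² = 142·8² + 150·3² + 104·8² = 17094.
c = 2t² / 17094 = 2·784² / 17094 = 71.9148.

71.915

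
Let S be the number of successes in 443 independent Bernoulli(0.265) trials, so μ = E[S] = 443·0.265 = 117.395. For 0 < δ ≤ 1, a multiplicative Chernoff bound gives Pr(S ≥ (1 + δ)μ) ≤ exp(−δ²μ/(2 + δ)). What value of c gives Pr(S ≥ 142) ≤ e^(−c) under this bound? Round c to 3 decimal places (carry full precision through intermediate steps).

2.334

Write 142 = (1 + δ)μ, so δ = 142/117.395 − 1 = 0.2095915…
Then the exponent is δ²μ/(2 + δ) = (142 − μ)² / (μ·(2 + δ)) = 2.333916.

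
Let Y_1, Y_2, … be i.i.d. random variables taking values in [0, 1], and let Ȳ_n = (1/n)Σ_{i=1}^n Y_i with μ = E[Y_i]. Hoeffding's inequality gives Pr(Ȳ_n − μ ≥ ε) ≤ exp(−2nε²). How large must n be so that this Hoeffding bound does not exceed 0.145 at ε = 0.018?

2980

Require exp(−2nε²) ≤ 0.145, i.e. 2nε² ≥ ln(1/0.145) = 1.931022.
So n ≥ 1.931022 / (2·0.018²) = 2979.972.
The smallest integer n is 2980.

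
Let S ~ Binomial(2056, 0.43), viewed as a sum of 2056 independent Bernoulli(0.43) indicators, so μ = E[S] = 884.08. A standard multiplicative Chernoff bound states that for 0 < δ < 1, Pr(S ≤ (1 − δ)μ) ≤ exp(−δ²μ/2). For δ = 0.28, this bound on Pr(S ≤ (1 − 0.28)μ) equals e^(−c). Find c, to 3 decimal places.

34.656

c = δ²μ/2 = 0.28²·884.08/2 = 34.6559.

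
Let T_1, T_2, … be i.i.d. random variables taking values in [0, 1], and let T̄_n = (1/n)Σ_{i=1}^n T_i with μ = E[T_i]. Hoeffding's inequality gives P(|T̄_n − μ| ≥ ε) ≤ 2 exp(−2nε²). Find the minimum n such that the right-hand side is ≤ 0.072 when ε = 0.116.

Require 2·exp(−2nε²) ≤ 0.072, i.e. 2nε² ≥ ln(2/0.072) = 3.324236.
So n ≥ 3.324236 / (2·0.116²) = 123.522.
The smallest integer n is 124.

124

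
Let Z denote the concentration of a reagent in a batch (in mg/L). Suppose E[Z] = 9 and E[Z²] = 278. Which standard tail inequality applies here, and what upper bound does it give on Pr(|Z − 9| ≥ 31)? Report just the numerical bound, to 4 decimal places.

The first two moments determine the variance, so Chebyshev's inequality is the sharpest standard bound available.
Var(Z) = E[Z²] − (E[Z])² = 278 − 81 = 197.
Chebyshev's inequality: Pr(|Z − μ| ≥ t) ≤ Var(Z)/t² = 197/961 = 0.2050.

0.2050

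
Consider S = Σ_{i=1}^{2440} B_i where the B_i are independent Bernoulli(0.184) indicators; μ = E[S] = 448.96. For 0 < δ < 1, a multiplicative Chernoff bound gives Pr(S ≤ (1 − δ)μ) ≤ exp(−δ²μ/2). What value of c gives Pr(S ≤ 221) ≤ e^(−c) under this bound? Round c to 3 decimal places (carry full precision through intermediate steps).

Write 221 = (1 − δ)μ, so δ = 1 − 221/448.96 = 0.5077512…
Then the exponent is δ²μ/2 = (μ − 221)²/(2μ) = 57.873487.

57.873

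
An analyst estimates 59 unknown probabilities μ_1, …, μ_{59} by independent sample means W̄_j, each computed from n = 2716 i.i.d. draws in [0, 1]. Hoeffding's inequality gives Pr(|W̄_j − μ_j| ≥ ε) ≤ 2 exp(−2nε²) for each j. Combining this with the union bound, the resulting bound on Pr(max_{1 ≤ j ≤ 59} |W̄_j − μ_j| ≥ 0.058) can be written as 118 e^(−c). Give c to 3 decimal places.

Union bound over the 59 events: Pr(max_{1 ≤ j ≤ 59} |W̄_j − μ_j| ≥ 0.058) ≤ 59·2·exp(−2nε²) = 118 exp(−2·2716·0.058²).
So c = 2·2716·0.058² = 18.2732.

18.273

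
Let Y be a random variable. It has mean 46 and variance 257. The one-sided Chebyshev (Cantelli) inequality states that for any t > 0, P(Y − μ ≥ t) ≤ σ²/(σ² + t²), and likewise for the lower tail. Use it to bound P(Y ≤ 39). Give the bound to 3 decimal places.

0.840

Here σ² = 257 and t = 7, so σ² + t² = 306.
Cantelli's bound: 257/306 = 0.8399.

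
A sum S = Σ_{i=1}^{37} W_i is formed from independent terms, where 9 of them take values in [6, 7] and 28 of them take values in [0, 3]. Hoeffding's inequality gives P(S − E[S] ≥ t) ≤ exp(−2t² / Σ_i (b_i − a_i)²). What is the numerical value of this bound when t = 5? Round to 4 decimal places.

0.8257

Σ(b_i − a_i)² = 9·1² + 28·3² = 261.
Exponent = 2·5² / 261 = 0.19157.
Bound = exp(−0.19157) = 0.82566.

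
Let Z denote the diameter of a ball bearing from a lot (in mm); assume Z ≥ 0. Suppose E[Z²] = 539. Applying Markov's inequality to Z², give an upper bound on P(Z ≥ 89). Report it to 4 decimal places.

0.0680

Since Z ≥ 0, the event {Z ≥ 89} is the same as {Z² ≥ 7921}.
Markov's inequality applied to Z² gives P(Z² ≥ 7921) ≤ E[Z²]/7921 = 539/7921 = 0.0680.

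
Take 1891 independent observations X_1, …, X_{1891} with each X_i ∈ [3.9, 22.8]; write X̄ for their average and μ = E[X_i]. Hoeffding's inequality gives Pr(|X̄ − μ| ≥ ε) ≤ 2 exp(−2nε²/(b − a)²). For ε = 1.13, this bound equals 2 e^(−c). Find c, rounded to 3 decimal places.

13.519

c = 2nε²/(b − a)² = 2·1891·1.13² / 18.9² = 13.5193.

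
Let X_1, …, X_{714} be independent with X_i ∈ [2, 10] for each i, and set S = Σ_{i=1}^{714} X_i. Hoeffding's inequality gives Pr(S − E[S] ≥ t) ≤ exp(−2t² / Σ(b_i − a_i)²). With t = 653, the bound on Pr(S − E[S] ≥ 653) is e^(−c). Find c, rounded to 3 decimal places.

Σ(b_i − a_i)² = 714·(8)² = 45696.
c = 2t²/45696 = 2·653²/45696 = 18.6629.

18.663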